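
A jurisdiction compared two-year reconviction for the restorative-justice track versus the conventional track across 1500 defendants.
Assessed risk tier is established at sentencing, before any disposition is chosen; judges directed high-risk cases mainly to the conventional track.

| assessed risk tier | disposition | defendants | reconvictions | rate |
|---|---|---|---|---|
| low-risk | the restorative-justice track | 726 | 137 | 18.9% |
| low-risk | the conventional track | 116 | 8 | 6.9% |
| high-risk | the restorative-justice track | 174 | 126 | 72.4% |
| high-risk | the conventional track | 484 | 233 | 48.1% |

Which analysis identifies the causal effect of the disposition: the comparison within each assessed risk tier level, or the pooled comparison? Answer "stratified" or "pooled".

The stratified and pooled comparisons disagree (the conventional track wins within each assessed risk tier; the restorative-justice track wins overall), so the answer turns on the causal role of assessed risk tier.
Assessed risk tier differs across dispositions for reasons unrelated to any effect of the disposition itself, and it separately predicts the outcome — a classic confounder. We must compare within assessed risk tier levels.
Within each level — low-risk: 18.9% vs 6.9%; high-risk: 72.4% vs 48.1% — the conventional track is lower every time.

stratified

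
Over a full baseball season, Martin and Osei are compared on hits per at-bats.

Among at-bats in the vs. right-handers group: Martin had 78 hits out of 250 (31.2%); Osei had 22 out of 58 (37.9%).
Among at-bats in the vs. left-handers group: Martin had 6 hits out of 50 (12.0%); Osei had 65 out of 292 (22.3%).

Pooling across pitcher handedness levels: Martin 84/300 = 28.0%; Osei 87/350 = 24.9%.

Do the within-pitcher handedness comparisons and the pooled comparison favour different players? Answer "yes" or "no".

Within each pitcher handedness level (vs. right-handers 31.2% vs 37.9%; vs. left-handers 12.0% vs 22.3%), Osei has the higher rate every time. Pooled: 28.0% vs 24.9% — Martin has the higher rate overall. The two comparisons disagree.

yes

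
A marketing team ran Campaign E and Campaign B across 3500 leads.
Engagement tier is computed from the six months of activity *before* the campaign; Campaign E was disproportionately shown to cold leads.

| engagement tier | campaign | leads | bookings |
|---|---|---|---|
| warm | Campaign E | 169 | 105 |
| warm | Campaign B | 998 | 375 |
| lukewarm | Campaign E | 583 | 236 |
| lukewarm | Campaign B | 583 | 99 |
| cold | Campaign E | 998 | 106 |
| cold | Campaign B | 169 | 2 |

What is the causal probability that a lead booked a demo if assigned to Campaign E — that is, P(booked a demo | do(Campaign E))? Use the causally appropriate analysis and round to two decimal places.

Engagement tier differs across campaigns for reasons unrelated to any effect of the campaign itself, and it separately predicts the outcome — a classic confounder. We must compare within engagement tier levels.
Standardising Campaign E to the population engagement tier mix: 0.333·105/169 + 0.333·236/583 + 0.333·106/998 = 0.377.

0.38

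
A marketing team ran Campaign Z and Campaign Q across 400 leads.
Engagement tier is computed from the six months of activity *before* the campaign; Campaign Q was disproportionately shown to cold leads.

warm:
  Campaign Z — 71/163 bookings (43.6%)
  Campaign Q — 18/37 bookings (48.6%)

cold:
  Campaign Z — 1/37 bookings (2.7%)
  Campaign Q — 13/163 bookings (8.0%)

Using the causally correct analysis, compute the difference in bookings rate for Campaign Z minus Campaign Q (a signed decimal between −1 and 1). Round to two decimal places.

Engagement tier differs across campaigns for reasons unrelated to any effect of the campaign itself, and it separately predicts the outcome — a classic confounder. We must compare within engagement tier levels.
Adjusting over the population distribution of engagement tier: 0.500·(0.436−0.486) + 0.500·(0.027−0.080) = -0.052.

-0.05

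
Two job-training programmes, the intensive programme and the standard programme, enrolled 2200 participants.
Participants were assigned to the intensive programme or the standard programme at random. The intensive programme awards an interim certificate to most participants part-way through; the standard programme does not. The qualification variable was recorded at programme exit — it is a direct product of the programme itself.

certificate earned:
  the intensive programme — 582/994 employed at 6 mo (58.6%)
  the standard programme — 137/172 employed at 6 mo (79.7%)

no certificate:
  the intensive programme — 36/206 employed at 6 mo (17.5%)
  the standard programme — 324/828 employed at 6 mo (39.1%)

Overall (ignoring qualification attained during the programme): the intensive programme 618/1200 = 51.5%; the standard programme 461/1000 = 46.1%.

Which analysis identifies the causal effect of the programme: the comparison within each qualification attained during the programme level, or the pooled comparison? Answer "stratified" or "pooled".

The distribution of qualification attained during the programme is itself part of what the programme does — it is an intermediate outcome. Holding it fixed would remove that part of the effect; the total effect is the pooled difference.
Pooled: the intensive programme 51.5% vs the standard programme 46.1%; the intensive programme is higher overall.

pooled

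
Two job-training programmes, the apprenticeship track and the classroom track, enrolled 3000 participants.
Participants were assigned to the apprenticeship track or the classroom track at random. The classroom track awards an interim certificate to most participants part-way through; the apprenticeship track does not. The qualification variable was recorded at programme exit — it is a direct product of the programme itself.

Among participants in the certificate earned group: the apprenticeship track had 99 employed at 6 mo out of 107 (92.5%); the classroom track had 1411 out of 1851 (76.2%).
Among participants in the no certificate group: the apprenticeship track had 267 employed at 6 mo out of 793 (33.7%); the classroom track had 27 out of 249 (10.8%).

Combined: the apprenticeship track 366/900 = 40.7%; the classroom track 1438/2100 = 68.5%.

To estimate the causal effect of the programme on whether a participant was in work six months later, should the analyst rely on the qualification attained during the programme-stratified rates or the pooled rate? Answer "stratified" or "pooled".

pooled

Stratifying would compare programmes among participants the programmes themselves sorted into qualification attained during the programme groups — a form of selection on an intermediate. The unconditioned pooled rates give the total causal effect.
Pooled: the apprenticeship track 40.7% vs the classroom track 68.5%; the classroom track is higher overall.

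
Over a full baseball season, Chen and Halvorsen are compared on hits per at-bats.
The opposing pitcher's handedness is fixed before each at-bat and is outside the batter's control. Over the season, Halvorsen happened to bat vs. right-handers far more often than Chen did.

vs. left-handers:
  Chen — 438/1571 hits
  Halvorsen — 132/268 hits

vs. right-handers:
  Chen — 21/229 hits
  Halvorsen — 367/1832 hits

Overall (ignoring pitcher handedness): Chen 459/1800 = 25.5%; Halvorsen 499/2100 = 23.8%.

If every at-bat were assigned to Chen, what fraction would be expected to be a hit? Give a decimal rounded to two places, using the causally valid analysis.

0.18

Pitcher handedness satisfies the back-door criterion: it is not a descendant of the player, and it blocks the spurious path from player to outcome. Adjusting for it (i.e., using the within-pitcher handedness rates) gives the causal effect.
Standardising Chen to the population pitcher handedness mix: 0.472·438/1571 + 0.528·21/229 = 0.180.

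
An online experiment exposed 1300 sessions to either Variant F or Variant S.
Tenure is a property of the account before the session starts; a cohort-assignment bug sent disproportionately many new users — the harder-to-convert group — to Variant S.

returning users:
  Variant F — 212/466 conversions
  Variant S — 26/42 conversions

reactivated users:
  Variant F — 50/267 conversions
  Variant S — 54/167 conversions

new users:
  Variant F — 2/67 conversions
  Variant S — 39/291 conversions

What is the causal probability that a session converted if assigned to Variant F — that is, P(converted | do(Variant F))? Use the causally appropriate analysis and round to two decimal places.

Nothing the variant does changes user tenure; the imbalance is an allocation artefact. With user tenure also predicting the outcome, the pooled figure is confounded, and the within-stratum comparison is the causal one.
Standardising Variant F to the population user tenure mix: 0.391·212/466 + 0.334·50/267 + 0.275·2/67 = 0.249.

0.25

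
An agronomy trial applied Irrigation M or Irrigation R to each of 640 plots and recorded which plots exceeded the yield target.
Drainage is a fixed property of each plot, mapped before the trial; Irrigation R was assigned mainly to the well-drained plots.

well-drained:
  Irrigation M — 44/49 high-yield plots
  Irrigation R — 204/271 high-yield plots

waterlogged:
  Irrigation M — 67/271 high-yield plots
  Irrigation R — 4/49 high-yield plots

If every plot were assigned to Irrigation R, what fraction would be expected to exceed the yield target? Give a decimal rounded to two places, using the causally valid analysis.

0.42

Irrigation M is higher inside every field drainage stratum but Irrigation R is higher in aggregate. Whether to stratify depends on how field drainage relates to the irrigation.
Field drainage is set before the irrigation has any effect — it is not caused by the irrigation — and it independently drives the outcome. That makes it a confounder, so the causal comparison is within field drainage levels.
Standardising Irrigation R to the population field drainage mix: 0.500·204/271 + 0.500·4/49 = 0.417.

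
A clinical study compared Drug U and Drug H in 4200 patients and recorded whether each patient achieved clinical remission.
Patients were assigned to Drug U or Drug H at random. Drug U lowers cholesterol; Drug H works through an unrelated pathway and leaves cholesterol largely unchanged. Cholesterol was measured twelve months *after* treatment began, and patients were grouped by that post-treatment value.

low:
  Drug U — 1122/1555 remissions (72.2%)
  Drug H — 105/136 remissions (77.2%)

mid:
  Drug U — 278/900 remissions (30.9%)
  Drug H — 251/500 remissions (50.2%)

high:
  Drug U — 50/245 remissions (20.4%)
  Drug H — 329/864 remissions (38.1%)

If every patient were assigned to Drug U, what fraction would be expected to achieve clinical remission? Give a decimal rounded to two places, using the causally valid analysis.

0.54

Because the drug influences cholesterol, cholesterol is a post-treatment mediator, not a confounder. Stratifying on it would bias the estimate; the causal effect is the crude pooled difference.
So P(outcome | do(Drug U)) is just the pooled rate for Drug U: 1450/2700 = 0.537.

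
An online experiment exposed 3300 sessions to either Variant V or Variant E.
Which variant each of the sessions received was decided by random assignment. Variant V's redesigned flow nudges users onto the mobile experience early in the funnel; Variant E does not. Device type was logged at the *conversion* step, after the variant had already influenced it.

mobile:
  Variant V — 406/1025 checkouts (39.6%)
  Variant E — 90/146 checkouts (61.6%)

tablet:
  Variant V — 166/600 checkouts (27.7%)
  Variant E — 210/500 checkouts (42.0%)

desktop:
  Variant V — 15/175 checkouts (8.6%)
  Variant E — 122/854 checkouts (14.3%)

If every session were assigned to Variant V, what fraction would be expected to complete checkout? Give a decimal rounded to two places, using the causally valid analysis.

0.33

Variant E is higher inside every device type stratum but Variant V is higher in aggregate. Whether to stratify depends on how device type relates to the variant.
Device type here is a post-treatment variable shaped by the variant; conditioning on it would introduce bias rather than remove it. The overall comparison is the causal one.
So P(outcome | do(Variant V)) is just the pooled rate for Variant V: 587/1800 = 0.326.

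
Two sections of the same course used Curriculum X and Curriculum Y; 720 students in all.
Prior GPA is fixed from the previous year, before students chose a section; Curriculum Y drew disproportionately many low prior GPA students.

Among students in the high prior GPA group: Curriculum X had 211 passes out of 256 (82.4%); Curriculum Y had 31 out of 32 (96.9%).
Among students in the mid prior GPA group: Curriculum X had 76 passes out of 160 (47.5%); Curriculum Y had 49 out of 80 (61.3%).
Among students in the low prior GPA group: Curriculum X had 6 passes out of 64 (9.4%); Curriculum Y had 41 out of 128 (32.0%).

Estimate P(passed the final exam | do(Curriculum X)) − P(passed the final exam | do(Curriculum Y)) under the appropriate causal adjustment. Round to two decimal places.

-0.16

Prior GPA band differs across teaching methods for reasons unrelated to any effect of the teaching method itself, and it separately predicts the outcome — a classic confounder. We must compare within prior GPA band levels.
Adjusting over the population distribution of prior GPA band: 0.400·(0.824−0.969) + 0.333·(0.475−0.613) + 0.267·(0.094−0.320) = -0.164.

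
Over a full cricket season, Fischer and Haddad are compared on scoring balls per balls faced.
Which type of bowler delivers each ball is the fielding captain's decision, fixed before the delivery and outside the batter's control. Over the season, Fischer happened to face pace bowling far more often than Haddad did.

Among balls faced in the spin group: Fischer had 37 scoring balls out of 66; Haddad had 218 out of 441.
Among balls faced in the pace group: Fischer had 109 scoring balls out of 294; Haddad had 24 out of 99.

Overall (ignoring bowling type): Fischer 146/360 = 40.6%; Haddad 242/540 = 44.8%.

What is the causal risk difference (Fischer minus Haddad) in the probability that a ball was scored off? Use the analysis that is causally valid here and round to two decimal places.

Within every bowling type level Fischer has the higher rate, yet pooled Haddad does — Simpson's reversal.
Here bowling type is a common cause — it drives both which player a case falls under and the outcome. The crude comparison mixes populations; the stratum-specific rates are the causally relevant ones.
Adjusting over the population distribution of bowling type: 0.563·(0.561−0.494) + 0.437·(0.371−0.242) = +0.093.

+0.09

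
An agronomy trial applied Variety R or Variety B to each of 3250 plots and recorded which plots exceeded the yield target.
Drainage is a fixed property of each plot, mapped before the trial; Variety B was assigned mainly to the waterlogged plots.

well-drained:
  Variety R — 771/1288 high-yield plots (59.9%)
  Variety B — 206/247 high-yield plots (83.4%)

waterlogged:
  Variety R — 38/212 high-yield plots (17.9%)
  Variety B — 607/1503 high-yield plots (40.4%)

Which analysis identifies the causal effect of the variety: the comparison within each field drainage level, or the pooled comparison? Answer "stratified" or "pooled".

stratified

The imbalance in field drainage arose from how plots were allocated, not from anything the variety did; and field drainage independently affects the outcome. The pooled gap is confounded — condition on field drainage.
Within each level — well-drained: 59.9% vs 83.4%; waterlogged: 17.9% vs 40.4% — Variety B is higher every time.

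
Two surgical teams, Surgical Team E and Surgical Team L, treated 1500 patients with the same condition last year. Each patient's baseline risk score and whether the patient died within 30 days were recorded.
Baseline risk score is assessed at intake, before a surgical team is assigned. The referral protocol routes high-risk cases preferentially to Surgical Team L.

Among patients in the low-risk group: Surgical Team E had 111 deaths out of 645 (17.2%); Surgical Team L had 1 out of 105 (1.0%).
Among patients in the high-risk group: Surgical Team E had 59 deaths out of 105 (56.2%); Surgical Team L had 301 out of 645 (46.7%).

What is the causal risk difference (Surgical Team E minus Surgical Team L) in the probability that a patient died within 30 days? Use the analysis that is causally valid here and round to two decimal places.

Since baseline risk score is a pre-existing factor (not a product of the surgical team) and it affects the outcome on its own, it is a confounder. The stratified rates, not the pooled rate, identify the causal effect.
Adjusting over the population distribution of baseline risk score: 0.500·(0.172−0.010) + 0.500·(0.562−0.467) = +0.129.

+0.13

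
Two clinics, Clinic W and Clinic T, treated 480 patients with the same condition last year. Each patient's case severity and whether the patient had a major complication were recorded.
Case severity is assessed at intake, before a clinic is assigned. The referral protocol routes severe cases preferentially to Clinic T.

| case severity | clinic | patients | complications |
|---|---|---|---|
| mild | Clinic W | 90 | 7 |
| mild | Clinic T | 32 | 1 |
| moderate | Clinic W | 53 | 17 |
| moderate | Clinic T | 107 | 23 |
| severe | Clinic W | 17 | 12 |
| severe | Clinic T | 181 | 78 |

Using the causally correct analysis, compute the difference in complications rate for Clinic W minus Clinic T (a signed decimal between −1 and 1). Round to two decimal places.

+0.16

The imbalance in case severity arose from how patients were allocated, not from anything the clinic did; and case severity independently affects the outcome. The pooled gap is confounded — condition on case severity.
Adjusting over the population distribution of case severity: 0.254·(0.078−0.031) + 0.333·(0.321−0.215) + 0.412·(0.706−0.431) = +0.161.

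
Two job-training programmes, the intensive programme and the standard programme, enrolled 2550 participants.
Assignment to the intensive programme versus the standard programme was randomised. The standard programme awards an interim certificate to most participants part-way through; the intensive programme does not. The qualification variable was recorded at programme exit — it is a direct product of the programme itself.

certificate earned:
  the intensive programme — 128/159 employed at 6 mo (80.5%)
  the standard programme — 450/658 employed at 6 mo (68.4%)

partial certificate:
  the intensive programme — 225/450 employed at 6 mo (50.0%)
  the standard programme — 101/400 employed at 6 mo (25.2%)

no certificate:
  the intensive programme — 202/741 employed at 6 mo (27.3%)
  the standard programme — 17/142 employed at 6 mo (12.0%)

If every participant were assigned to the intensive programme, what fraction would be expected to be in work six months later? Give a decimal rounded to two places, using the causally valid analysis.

0.41

Qualification attained during the programme lies on the pathway programme → qualification attained during the programme → outcome, so adjusting for it blocks the indirect effect. For the total causal effect of programme, use the unadjusted pooled rates.
So P(outcome | do(the intensive programme)) is just the pooled rate for the intensive programme: 555/1350 = 0.411.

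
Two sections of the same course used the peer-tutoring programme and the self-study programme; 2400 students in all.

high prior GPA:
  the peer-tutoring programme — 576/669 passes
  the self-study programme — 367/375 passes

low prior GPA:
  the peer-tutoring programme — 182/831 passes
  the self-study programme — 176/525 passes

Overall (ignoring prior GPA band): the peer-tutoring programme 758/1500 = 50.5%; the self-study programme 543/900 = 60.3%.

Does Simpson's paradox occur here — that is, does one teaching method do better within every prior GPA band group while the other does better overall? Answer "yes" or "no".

no

Within each prior GPA band level (high prior GPA 86.1% vs 97.9%; low prior GPA 21.9% vs 33.5%), the self-study programme has the higher rate every time. Pooled: 50.5% vs 60.3% — the self-study programme has the higher rate overall. They agree.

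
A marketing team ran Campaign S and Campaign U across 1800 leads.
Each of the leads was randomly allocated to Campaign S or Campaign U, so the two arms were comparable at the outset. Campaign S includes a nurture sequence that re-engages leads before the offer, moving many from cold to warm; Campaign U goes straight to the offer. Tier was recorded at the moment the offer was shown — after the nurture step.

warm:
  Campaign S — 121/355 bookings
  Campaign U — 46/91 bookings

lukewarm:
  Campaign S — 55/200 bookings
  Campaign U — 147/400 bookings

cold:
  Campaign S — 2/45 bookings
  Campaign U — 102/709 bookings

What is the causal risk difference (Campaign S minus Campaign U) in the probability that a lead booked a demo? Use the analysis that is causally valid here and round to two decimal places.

+0.05

Engagement tier is downstream of the campaign. One should not condition on a consequence of treatment, so the overall rates are the right comparison.
The causal difference is the pooled difference: 0.297 − 0.246 = +0.051.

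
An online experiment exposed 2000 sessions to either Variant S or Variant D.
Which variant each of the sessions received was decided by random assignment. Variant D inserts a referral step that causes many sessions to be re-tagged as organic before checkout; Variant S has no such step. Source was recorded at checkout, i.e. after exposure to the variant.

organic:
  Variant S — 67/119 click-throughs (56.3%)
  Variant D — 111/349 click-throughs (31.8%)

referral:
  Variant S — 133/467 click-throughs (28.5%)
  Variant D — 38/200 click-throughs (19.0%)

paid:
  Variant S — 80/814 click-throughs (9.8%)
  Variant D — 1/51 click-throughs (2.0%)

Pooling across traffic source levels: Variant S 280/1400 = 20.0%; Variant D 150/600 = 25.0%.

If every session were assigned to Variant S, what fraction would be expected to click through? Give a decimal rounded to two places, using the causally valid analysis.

0.20

The traffic source-specific comparison favours Variant S throughout, but the pooled figures favour Variant D. The question is whether to condition on traffic source.
Because the variant influences traffic source, traffic source is a post-treatment mediator, not a confounder. Stratifying on it would bias the estimate; the causal effect is the crude pooled difference.
So P(outcome | do(Variant S)) is just the pooled rate for Variant S: 280/1400 = 0.200.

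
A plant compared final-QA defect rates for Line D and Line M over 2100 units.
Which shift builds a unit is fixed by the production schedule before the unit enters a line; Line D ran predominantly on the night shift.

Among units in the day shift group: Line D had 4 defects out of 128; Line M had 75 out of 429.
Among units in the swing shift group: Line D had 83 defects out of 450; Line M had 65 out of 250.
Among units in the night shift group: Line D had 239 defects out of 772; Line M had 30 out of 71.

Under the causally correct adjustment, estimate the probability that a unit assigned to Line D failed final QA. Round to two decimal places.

0.19

Here shift is a common cause — it drives both which line a case falls under and the outcome. The crude comparison mixes populations; the stratum-specific rates are the causally relevant ones.
Standardising Line D to the population shift mix: 0.265·4/128 + 0.333·83/450 + 0.401·239/772 = 0.194.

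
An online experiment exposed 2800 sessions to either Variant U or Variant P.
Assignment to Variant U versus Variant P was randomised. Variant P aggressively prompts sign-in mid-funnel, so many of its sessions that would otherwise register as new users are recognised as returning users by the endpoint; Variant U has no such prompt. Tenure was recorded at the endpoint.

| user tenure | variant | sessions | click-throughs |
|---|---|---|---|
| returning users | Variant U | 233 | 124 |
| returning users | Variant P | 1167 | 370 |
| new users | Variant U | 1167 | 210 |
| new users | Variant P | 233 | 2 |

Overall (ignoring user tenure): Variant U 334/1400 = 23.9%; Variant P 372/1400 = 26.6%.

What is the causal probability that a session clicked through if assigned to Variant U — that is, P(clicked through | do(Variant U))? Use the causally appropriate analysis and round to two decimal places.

0.24

Stratifying would compare variants among sessions the variants themselves sorted into user tenure groups — a form of selection on an intermediate. The unconditioned pooled rates give the total causal effect.
So P(outcome | do(Variant U)) is just the pooled rate for Variant U: 334/1400 = 0.239.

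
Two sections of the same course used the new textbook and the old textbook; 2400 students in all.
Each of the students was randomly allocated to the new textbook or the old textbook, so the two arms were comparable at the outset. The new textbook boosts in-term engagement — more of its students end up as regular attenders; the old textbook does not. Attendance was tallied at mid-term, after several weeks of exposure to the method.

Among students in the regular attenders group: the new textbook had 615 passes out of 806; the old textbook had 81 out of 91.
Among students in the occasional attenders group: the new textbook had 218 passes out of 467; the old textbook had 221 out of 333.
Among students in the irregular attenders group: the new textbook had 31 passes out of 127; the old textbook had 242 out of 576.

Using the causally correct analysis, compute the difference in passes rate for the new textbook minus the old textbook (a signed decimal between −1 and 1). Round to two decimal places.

Mid-term attendance lies on the pathway teaching method → mid-term attendance → outcome, so adjusting for it blocks the indirect effect. For the total causal effect of teaching method, use the unadjusted pooled rates.
The causal difference is the pooled difference: 0.617 − 0.544 = +0.073.

+0.07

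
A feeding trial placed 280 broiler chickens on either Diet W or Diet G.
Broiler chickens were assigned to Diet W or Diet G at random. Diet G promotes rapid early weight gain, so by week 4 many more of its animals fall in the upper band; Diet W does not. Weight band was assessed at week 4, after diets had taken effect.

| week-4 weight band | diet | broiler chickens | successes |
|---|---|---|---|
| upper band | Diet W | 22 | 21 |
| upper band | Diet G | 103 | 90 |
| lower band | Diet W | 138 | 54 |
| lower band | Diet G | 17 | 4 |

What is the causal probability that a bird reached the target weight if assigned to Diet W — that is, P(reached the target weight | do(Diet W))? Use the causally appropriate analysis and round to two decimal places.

Diet W is higher inside every week-4 weight band stratum but Diet G is higher in aggregate. Whether to stratify depends on how week-4 weight band relates to the diet.
Because the diet influences week-4 weight band, week-4 weight band is a post-treatment mediator, not a confounder. Stratifying on it would bias the estimate; the causal effect is the crude pooled difference.
So P(outcome | do(Diet W)) is just the pooled rate for Diet W: 75/160 = 0.469.

0.47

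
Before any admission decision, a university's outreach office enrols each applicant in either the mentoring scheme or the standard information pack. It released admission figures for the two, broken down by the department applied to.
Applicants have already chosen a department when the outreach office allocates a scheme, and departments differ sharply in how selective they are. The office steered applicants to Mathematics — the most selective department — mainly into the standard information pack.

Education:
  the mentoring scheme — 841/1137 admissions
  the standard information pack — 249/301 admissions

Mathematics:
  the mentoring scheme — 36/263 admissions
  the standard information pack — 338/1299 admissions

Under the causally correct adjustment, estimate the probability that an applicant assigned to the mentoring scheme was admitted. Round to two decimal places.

The department-specific comparison favours the standard information pack throughout, but the pooled figures favour the mentoring scheme. The question is whether to condition on department.
Department satisfies the back-door criterion: it is not a descendant of the outreach scheme, and it blocks the spurious path from outreach scheme to outcome. Adjusting for it (i.e., using the within-department rates) gives the causal effect.
Standardising the mentoring scheme to the population department mix: 0.479·841/1137 + 0.521·36/263 = 0.426.

0.43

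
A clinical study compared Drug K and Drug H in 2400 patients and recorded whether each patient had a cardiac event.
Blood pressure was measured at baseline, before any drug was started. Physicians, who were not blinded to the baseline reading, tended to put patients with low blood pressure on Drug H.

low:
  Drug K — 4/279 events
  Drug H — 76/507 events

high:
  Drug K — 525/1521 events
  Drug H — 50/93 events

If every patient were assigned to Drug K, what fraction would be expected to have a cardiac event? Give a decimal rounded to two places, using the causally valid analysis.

The blood pressure-specific comparison favours Drug K throughout, but the pooled figures favour Drug H. The question is whether to condition on blood pressure.
Blood pressure satisfies the back-door criterion: it is not a descendant of the drug, and it blocks the spurious path from drug to outcome. Adjusting for it (i.e., using the within-blood pressure rates) gives the causal effect.
Standardising Drug K to the population blood pressure mix: 0.328·4/279 + 0.672·525/1521 = 0.237.

0.24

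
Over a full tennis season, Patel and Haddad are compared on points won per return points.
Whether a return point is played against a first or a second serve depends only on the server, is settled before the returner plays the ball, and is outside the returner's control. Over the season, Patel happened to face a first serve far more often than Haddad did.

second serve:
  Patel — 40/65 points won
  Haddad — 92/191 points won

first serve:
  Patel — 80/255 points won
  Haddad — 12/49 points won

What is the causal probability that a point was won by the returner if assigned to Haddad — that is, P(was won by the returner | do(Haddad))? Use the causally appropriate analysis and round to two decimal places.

Serve type is set before the player has any effect — it is not caused by the player — and it independently drives the outcome. That makes it a confounder, so the causal comparison is within serve type levels.
Standardising Haddad to the population serve type mix: 0.457·92/191 + 0.543·12/49 = 0.353.

0.35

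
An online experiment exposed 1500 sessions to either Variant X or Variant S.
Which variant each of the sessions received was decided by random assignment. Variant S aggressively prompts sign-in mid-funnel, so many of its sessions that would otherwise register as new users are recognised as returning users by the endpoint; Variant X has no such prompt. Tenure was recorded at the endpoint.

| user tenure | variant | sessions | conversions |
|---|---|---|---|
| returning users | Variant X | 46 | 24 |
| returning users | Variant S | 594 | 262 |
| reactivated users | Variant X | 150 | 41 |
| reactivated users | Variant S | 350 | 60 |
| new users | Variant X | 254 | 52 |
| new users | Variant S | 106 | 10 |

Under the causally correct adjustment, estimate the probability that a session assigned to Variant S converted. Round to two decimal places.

The distribution of user tenure is itself part of what the variant does — it is an intermediate outcome. Holding it fixed would remove that part of the effect; the total effect is the pooled difference.
So P(outcome | do(Variant S)) is just the pooled rate for Variant S: 332/1050 = 0.316.

0.32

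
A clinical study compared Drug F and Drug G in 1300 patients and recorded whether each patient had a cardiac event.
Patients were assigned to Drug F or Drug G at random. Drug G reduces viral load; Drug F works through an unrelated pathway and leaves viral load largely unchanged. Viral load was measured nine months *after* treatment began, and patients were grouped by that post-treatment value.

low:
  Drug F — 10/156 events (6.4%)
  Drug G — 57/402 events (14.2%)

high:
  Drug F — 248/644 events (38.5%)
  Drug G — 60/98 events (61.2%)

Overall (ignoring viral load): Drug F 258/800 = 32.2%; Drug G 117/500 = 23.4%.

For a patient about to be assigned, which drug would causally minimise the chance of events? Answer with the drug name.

Within every viral load level Drug F has the lower rate, yet pooled Drug G does — Simpson's reversal.
Viral load lies on the pathway drug → viral load → outcome, so adjusting for it blocks the indirect effect. For the total causal effect of drug, use the unadjusted pooled rates.
Pooled: Drug F 32.2% vs Drug G 23.4%; Drug G is lower overall.

Drug G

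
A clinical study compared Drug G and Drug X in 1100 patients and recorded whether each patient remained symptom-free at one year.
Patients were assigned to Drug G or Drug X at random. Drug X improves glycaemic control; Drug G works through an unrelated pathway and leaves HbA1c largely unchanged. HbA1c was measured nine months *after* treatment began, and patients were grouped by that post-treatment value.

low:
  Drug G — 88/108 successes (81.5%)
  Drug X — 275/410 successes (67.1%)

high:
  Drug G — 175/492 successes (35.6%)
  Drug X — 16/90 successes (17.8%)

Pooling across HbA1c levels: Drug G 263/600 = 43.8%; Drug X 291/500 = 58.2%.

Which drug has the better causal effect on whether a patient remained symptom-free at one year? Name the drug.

Drug G is higher inside every HbA1c stratum but Drug X is higher in aggregate. Whether to stratify depends on how HbA1c relates to the drug.
HbA1c here is a post-treatment variable shaped by the drug; conditioning on it would introduce bias rather than remove it. The overall comparison is the causal one.
Pooled: Drug G 43.8% vs Drug X 58.2%; Drug X is higher overall.

Drug X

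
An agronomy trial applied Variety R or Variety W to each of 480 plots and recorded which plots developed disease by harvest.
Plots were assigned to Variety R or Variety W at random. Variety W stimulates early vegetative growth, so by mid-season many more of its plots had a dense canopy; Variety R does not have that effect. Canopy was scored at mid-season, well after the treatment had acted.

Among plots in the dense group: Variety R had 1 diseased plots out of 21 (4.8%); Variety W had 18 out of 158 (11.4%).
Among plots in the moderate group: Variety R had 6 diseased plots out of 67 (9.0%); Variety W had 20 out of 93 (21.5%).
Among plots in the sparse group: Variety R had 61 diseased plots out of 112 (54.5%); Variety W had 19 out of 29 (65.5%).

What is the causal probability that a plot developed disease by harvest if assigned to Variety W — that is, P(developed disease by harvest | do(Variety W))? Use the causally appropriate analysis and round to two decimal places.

0.20

Variety R is lower inside every mid-season canopy stratum but Variety W is lower in aggregate. Whether to stratify depends on how mid-season canopy relates to the variety.
Mid-season canopy is downstream of the variety. One should not condition on a consequence of treatment, so the overall rates are the right comparison.
So P(outcome | do(Variety W)) is just the pooled rate for Variety W: 57/280 = 0.204.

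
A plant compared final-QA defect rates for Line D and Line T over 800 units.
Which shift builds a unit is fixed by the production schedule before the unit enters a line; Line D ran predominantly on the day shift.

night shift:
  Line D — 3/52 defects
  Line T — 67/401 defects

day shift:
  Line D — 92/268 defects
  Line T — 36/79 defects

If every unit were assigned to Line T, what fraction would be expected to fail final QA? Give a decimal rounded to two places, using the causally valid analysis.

The stratified and pooled comparisons disagree (Line D wins within each shift; Line T wins overall), so the answer turns on the causal role of shift.
Shift differs across lines for reasons unrelated to any effect of the line itself, and it separately predicts the outcome — a classic confounder. We must compare within shift levels.
Standardising Line T to the population shift mix: 0.566·67/401 + 0.434·36/79 = 0.292.

0.29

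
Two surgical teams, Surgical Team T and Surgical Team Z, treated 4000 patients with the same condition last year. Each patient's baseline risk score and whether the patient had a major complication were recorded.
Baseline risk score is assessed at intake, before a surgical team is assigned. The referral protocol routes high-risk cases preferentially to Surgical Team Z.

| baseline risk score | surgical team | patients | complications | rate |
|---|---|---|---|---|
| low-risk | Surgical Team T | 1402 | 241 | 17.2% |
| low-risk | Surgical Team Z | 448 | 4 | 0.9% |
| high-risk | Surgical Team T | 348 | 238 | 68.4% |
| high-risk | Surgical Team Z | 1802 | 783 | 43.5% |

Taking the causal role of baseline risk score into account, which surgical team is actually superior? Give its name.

Surgical Team Z

Within every baseline risk score level Surgical Team Z has the lower rate, yet pooled Surgical Team T does — Simpson's reversal.
Nothing the surgical team does changes baseline risk score; the imbalance is an allocation artefact. With baseline risk score also predicting the outcome, the pooled figure is confounded, and the within-stratum comparison is the causal one.
Within each level — low-risk: 17.2% vs 0.9%; high-risk: 68.4% vs 43.5% — Surgical Team Z is lower every time.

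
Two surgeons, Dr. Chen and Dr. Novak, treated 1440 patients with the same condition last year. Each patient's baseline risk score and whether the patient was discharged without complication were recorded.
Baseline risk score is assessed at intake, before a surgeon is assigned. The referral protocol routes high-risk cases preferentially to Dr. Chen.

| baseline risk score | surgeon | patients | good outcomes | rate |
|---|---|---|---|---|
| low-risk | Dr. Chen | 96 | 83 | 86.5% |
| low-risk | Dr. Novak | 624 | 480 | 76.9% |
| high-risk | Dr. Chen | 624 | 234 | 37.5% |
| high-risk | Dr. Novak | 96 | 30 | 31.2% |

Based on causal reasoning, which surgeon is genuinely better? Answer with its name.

Dr. Chen

Dr. Chen is higher inside every baseline risk score stratum but Dr. Novak is higher in aggregate. Whether to stratify depends on how baseline risk score relates to the surgeon.
Here baseline risk score is a common cause — it drives both which surgeon a case falls under and the outcome. The crude comparison mixes populations; the stratum-specific rates are the causally relevant ones.
Within each level — low-risk: 86.5% vs 76.9%; high-risk: 37.5% vs 31.2% — Dr. Chen is higher every time.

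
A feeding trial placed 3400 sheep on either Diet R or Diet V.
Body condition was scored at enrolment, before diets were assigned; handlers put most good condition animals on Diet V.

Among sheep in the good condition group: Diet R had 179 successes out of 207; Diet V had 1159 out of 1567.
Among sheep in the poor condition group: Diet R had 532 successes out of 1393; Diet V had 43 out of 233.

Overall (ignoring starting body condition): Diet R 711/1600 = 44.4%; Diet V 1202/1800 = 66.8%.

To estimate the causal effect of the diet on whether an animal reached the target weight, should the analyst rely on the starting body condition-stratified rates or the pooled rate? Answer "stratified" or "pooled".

stratified

The starting body condition-specific comparison favours Diet R throughout, but the pooled figures favour Diet V. The question is whether to condition on starting body condition.
The imbalance in starting body condition arose from how sheep were allocated, not from anything the diet did; and starting body condition independently affects the outcome. The pooled gap is confounded — condition on starting body condition.
Within each level — good condition: 86.5% vs 74.0%; poor condition: 38.2% vs 18.5% — Diet R is higher every time.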